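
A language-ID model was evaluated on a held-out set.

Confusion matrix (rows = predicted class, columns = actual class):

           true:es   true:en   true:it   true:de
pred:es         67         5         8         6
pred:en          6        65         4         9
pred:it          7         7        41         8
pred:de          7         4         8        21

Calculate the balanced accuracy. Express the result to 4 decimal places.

Balanced accuracy = mean of per-class recall.
  es: recall = 67/87 = 0.77011
  en: recall = 65/81 = 0.80247
  it: recall = 41/61 = 0.67213
  de: recall = 21/44 = 0.47727
Mean = (0.77011 + 0.80247 + 0.67213 + 0.47727) / 4 = 0.6805

0.6805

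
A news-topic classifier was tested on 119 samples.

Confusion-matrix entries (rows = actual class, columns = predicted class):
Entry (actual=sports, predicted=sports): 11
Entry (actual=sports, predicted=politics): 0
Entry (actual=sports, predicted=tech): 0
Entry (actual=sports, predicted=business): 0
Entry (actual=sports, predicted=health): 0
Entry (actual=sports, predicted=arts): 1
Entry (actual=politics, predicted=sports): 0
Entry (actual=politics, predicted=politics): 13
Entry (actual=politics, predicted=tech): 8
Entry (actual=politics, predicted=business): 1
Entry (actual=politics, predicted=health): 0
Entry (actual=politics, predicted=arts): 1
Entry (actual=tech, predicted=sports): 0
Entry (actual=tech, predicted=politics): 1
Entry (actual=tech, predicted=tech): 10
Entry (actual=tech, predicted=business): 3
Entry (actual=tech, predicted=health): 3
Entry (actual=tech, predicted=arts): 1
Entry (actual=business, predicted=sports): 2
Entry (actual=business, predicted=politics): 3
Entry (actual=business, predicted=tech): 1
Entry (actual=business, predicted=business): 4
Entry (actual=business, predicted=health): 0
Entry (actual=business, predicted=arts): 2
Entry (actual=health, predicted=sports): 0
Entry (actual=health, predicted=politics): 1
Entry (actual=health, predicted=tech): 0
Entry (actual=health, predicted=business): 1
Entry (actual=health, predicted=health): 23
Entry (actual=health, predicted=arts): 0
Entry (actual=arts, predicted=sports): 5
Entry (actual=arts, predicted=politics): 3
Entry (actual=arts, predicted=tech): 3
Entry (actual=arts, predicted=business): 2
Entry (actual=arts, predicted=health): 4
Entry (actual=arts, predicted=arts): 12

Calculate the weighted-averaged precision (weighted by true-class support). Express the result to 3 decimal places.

Per-class precision (TP/(TP+FP)):
  sports: TP=11, FP=0+0+2+0+5=7 → 11/18 = 0.6111
  politics: TP=13, FP=0+1+3+1+3=8 → 13/21 = 0.6190
  tech: TP=10, FP=0+8+1+0+3=12 → 10/22 = 0.4545
  business: TP=4, FP=0+1+3+1+2=7 → 4/11 = 0.3636
  health: TP=23, FP=0+0+3+0+4=7 → 23/30 = 0.7667
  arts: TP=12, FP=1+1+1+2+0=5 → 12/17 = 0.7059
Weighted-precision = Σ (supportᵢ/N)·precisionᵢ with N=119: (12/119)·0.6111 + (23/119)·0.6190 + (18/119)·0.4545 + (12/119)·0.3636 + (25/119)·0.7667 + (29/119)·0.7059 = 0.620

0.620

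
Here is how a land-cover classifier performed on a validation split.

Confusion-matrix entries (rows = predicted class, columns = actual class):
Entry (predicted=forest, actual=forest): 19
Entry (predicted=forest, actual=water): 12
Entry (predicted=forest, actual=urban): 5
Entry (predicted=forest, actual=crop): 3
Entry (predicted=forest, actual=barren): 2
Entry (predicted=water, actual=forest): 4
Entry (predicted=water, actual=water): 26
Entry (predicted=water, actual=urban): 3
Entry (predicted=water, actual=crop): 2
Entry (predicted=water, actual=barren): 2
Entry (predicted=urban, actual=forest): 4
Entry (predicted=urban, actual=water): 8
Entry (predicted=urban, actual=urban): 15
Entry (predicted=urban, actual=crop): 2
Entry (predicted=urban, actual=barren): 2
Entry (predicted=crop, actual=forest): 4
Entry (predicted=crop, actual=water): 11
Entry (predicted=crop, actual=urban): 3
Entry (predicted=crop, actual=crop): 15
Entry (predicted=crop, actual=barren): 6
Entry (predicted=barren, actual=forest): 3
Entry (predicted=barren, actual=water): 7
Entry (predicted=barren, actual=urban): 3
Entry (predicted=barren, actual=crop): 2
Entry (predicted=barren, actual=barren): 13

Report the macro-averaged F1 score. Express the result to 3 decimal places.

Per-class F1 score (2·TP/(2·TP+FP+FN)):
  forest: TP=19, FP=12+5+3+2=22, FN=4+4+4+3=15 → 38/75 = 0.5067
  water: TP=26, FP=4+3+2+2=11, FN=12+8+11+7=38 → 52/101 = 0.5149
  urban: TP=15, FP=4+8+2+2=16, FN=5+3+3+3=14 → 30/60 = 0.5000
  crop: TP=15, FP=4+11+3+6=24, FN=3+2+2+2=9 → 30/63 = 0.4762
  barren: TP=13, FP=3+7+3+2=15, FN=2+2+2+6=12 → 26/53 = 0.4906
Macro-F1 score = mean = (0.5067 + 0.5149 + 0.5000 + 0.4762 + 0.4906) / 5 = 0.498

0.498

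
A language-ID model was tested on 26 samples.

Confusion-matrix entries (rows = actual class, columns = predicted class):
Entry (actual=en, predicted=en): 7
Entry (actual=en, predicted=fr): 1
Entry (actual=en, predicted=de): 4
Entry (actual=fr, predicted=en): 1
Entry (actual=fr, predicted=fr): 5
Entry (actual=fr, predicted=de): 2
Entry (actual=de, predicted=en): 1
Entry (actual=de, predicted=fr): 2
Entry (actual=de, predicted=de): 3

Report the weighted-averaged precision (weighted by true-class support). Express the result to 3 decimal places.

Per-class precision (TP/(TP+FP)):
  en: TP=7, FP=1+1=2 → 7/9 = 0.7778
  fr: TP=5, FP=1+2=3 → 5/8 = 0.6250
  de: TP=3, FP=4+2=6 → 3/9 = 0.3333
Weighted-precision = Σ (supportᵢ/N)·precisionᵢ with N=26: (12/26)·0.7778 + (8/26)·0.6250 + (6/26)·0.3333 = 0.628

0.628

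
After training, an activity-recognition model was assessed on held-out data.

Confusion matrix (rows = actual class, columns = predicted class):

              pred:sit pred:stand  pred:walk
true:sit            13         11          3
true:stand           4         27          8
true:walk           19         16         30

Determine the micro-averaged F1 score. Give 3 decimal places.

Micro-averaging pools counts across classes: ΣTP=70, ΣFP=61, ΣFN=61.
Micro-F1 score = 2·TP/(2·TP+FP+FN) on pooled counts = 0.534 (equals overall accuracy in single-label multiclass).

0.534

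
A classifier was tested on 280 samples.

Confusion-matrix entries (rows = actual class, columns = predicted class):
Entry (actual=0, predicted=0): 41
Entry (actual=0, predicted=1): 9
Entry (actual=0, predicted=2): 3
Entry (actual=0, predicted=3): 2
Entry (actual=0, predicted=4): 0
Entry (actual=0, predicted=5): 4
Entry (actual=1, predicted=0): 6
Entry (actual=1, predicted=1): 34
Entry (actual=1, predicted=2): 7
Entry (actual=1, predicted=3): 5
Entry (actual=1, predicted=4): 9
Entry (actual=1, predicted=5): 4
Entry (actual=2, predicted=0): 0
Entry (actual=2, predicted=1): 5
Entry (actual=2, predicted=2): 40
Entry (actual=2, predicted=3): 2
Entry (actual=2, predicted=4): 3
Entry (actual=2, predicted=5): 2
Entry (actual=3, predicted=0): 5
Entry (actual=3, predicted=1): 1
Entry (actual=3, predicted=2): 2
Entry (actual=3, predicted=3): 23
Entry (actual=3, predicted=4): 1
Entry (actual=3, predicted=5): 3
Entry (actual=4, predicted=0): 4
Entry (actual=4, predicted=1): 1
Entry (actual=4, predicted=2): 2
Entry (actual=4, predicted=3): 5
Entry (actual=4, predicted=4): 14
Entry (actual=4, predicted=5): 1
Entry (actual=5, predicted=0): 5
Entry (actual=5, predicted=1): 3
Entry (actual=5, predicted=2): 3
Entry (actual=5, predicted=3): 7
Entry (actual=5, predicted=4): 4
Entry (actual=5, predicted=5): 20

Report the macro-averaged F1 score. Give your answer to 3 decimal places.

Per-class F1 score (2·TP/(2·TP+FP+FN)):
  0: TP=41, FP=6+0+5+4+5=20, FN=9+3+2+0+4=18 → 82/120 = 0.6833
  1: TP=34, FP=9+5+1+1+3=19, FN=6+7+5+9+4=31 → 68/118 = 0.5763
  2: TP=40, FP=3+7+2+2+3=17, FN=0+5+2+3+2=12 → 80/109 = 0.7339
  3: TP=23, FP=2+5+2+5+7=21, FN=5+1+2+1+3=12 → 46/79 = 0.5823
  4: TP=14, FP=0+9+3+1+4=17, FN=4+1+2+5+1=13 → 28/58 = 0.4828
  5: TP=20, FP=4+4+2+3+1=14, FN=5+3+3+7+4=22 → 40/76 = 0.5263
Macro-F1 score = mean = (0.6833 + 0.5763 + 0.7339 + 0.5823 + 0.4828 + 0.5263) / 6 = 0.597

0.597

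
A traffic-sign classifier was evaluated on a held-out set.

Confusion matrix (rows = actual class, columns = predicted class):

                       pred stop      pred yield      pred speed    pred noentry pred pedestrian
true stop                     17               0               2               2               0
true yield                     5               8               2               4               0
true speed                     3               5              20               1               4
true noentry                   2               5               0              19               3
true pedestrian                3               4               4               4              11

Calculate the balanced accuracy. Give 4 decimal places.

0.5830

Balanced accuracy = mean of per-class recall.
  stop: recall = 17/21 = 0.80952
  yield: recall = 8/19 = 0.42105
  speed: recall = 20/33 = 0.60606
  noentry: recall = 19/29 = 0.65517
  pedestrian: recall = 11/26 = 0.42308
Mean = (0.80952 + 0.42105 + 0.60606 + 0.65517 + 0.42308) / 5 = 0.5830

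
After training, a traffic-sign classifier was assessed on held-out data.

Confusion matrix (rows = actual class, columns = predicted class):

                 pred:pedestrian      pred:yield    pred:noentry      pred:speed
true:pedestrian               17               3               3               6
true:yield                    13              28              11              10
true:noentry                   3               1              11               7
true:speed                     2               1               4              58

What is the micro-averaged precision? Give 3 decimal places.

0.640

Micro-averaging pools counts across classes: ΣTP=114, ΣFP=64, ΣFN=64.
Micro-precision = TP/(TP+FP) on pooled counts = 0.640 (equals overall accuracy in single-label multiclass).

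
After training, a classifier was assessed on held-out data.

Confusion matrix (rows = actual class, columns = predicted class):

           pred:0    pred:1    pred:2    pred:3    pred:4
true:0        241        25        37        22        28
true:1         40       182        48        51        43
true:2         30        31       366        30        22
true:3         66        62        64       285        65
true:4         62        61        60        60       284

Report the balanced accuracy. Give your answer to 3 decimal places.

0.602

Balanced accuracy = mean of per-class recall.
  0: recall = 241/353 = 0.6827
  1: recall = 182/364 = 0.5000
  2: recall = 366/479 = 0.7641
  3: recall = 285/542 = 0.5258
  4: recall = 284/527 = 0.5389
Mean = (0.6827 + 0.5000 + 0.7641 + 0.5258 + 0.5389) / 5 = 0.602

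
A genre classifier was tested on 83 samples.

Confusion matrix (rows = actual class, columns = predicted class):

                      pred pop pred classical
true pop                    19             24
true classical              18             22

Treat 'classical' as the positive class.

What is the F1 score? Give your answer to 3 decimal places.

Precision = TP/(TP+FP) = 22/46 = 0.4783
Recall = TP/(TP+FN) = 22/40 = 0.5500
F1 = 2·TP/(2·TP+FP+FN) = 44/86 = 0.512

0.512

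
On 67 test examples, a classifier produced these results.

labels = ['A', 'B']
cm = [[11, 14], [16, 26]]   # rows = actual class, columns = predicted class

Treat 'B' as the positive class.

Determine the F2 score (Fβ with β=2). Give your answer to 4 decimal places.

0.6250

Fβ = (1+β²)·TP / ((1+β²)·TP + β²·FN + FP), with β²=4
= 5·26 / (5·26 + 4·16 + 14) = 0.6250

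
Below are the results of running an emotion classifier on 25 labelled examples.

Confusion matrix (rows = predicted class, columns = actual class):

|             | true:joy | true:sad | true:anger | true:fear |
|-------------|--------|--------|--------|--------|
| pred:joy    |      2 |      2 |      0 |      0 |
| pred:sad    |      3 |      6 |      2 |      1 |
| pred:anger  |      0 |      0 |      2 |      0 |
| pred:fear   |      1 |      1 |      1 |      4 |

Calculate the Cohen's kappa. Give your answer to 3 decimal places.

0.386

Observed agreement pₒ = trace/N = 14/25 = 0.5600
Expected agreement pₑ = Σ (rowᵢ·colᵢ)/N² = (6·4 + 9·12 + 5·2 + 5·7)/25² = 0.2832
κ = (pₒ − pₑ)/(1 − pₑ) = (0.5600 − 0.2832)/(1 − 0.2832) = 0.386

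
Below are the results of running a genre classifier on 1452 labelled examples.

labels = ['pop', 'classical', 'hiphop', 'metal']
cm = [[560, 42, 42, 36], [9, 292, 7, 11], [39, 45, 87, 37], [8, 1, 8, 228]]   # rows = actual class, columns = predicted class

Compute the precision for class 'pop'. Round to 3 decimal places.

0.909

One-vs-rest for 'pop': TP = diagonal; FP = other classes predicted 'pop'; FN = 'pop' predicted as other.
precision = TP/(TP+FP).
pop: TP=560, FP=9+39+8=56 → 560/616 = 0.9091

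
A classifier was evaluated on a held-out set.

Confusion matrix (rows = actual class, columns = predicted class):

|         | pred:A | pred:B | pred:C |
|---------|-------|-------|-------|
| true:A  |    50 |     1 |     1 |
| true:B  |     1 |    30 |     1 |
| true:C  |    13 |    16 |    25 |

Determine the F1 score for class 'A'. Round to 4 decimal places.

One-vs-rest for 'A': TP = diagonal; FP = other classes predicted 'A'; FN = 'A' predicted as other.
F1 score = 2·TP/(2·TP+FP+FN).
A: TP=50, FP=1+13=14, FN=1+1=2 → 100/116 = 0.86207

0.8621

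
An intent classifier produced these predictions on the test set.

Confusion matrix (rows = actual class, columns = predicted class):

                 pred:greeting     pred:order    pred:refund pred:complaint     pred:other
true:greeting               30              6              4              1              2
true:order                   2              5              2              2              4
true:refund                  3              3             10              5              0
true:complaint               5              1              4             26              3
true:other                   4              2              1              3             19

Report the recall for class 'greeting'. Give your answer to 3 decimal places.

0.698

Take TP from the diagonal, FP from the rest of the 'greeting' prediction marginal, FN from the rest of the 'greeting' actual marginal.
recall = TP/(TP+FN).
greeting: TP=30, FN=6+4+1+2=13 → 30/43 = 0.6977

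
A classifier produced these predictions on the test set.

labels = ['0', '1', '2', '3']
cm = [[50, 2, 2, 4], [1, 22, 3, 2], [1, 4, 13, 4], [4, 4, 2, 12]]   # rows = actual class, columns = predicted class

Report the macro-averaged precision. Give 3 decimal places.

0.694

Per-class precision (TP/(TP+FP)):
  0: TP=50, FP=1+1+4=6 → 50/56 = 0.8929
  1: TP=22, FP=2+4+4=10 → 22/32 = 0.6875
  2: TP=13, FP=2+3+2=7 → 13/20 = 0.6500
  3: TP=12, FP=4+2+4=10 → 12/22 = 0.5455
Macro-precision = mean = (0.8929 + 0.6875 + 0.6500 + 0.5455) / 4 = 0.694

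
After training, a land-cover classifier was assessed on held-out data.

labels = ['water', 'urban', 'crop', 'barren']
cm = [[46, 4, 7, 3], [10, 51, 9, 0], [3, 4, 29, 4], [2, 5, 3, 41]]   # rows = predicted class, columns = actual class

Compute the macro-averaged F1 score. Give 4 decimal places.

0.7522

Per-class F1 score (2·TP/(2·TP+FP+FN)):
  water: TP=46, FP=4+7+3=14, FN=10+3+2=15 → 92/121 = 0.76033
  urban: TP=51, FP=10+9+0=19, FN=4+4+5=13 → 102/134 = 0.76119
  crop: TP=29, FP=3+4+4=11, FN=7+9+3=19 → 58/88 = 0.65909
  barren: TP=41, FP=2+5+3=10, FN=3+0+4=7 → 82/99 = 0.82828
Macro-F1 score = mean = (0.76033 + 0.76119 + 0.65909 + 0.82828) / 4 = 0.7522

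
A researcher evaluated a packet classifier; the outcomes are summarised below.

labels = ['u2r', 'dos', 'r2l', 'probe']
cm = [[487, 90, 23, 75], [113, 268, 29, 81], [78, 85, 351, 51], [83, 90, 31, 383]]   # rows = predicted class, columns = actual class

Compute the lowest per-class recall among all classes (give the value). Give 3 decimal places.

0.503

Per-class recall (TP/(TP+FN)):
  u2r: TP=487, FN=113+78+83=274 → 487/761 = 0.6399
  dos: TP=268, FN=90+85+90=265 → 268/533 = 0.5028
  r2l: TP=351, FN=23+29+31=83 → 351/434 = 0.8088
  probe: TP=383, FN=75+81+51=207 → 383/590 = 0.6492
Lowest is class 'dos' with recall = 0.503.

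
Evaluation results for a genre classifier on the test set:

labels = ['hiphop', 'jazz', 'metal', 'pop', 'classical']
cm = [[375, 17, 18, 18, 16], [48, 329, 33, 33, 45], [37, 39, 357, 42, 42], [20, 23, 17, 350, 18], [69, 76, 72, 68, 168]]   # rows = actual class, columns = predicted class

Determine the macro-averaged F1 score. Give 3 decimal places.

0.667

Per-class F1 score (2·TP/(2·TP+FP+FN)):
  hiphop: TP=375, FP=48+37+20+69=174, FN=17+18+18+16=69 → 750/993 = 0.7553
  jazz: TP=329, FP=17+39+23+76=155, FN=48+33+33+45=159 → 658/972 = 0.6770
  metal: TP=357, FP=18+33+17+72=140, FN=37+39+42+42=160 → 714/1014 = 0.7041
  pop: TP=350, FP=18+33+42+68=161, FN=20+23+17+18=78 → 700/939 = 0.7455
  classical: TP=168, FP=16+45+42+18=121, FN=69+76+72+68=285 → 336/742 = 0.4528
Macro-F1 score = mean = (0.7553 + 0.6770 + 0.7041 + 0.7455 + 0.4528) / 5 = 0.667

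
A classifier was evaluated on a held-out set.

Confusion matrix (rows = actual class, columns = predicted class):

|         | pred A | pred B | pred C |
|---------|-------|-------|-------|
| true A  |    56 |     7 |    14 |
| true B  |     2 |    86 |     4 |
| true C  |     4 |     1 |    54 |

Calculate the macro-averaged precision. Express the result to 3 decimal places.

Per-class precision (TP/(TP+FP)):
  A: TP=56, FP=2+4=6 → 56/62 = 0.9032
  B: TP=86, FP=7+1=8 → 86/94 = 0.9149
  C: TP=54, FP=14+4=18 → 54/72 = 0.7500
Macro-precision = mean = (0.9032 + 0.9149 + 0.7500) / 3 = 0.856

0.856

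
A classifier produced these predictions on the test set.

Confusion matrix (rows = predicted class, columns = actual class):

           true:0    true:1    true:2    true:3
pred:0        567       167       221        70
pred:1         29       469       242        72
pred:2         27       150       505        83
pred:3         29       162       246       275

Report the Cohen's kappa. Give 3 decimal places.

Observed agreement pₒ = trace/N = 1816/3314 = 0.5480
Expected agreement pₑ = Σ (rowᵢ·colᵢ)/N² = (652·1025 + 948·812 + 1214·765 + 500·712)/3314² = 0.2479
κ = (pₒ − pₑ)/(1 − pₑ) = (0.5480 − 0.2479)/(1 − 0.2479) = 0.399

0.399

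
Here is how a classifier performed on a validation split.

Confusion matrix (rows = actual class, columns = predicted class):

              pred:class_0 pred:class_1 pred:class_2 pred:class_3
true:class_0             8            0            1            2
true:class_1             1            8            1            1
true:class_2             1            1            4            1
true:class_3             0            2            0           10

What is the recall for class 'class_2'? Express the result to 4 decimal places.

recall = TP/(TP+FN).
class_2: TP=4, FN=1+1+1=3 → 4/7 = 0.57143

0.5714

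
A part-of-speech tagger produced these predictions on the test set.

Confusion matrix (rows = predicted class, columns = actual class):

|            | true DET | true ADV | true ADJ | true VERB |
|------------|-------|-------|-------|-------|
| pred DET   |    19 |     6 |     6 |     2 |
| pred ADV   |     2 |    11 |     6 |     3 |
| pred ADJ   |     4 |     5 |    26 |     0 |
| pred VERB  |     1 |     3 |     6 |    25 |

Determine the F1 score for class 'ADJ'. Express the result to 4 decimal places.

0.6582

F1 score = 2·TP/(2·TP+FP+FN).
ADJ: TP=26, FP=4+5+0=9, FN=6+6+6=18 → 52/79 = 0.65823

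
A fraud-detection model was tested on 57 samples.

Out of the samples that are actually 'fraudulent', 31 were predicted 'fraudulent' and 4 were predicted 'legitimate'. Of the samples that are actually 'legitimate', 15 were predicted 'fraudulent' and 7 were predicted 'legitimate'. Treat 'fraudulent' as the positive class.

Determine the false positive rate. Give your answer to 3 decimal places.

FPR = FP/(FP+TN) = 15/(15+7) = 0.682

0.682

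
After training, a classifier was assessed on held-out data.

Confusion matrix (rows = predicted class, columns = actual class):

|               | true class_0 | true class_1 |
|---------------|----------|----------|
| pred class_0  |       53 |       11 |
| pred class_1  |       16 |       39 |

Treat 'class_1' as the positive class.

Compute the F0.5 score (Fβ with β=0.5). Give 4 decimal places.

0.7222

Fβ = (1+β²)·TP / ((1+β²)·TP + β²·FN + FP), with β²=1/4
= 1.25·39 / (1.25·39 + 0.25·11 + 16) = 0.7222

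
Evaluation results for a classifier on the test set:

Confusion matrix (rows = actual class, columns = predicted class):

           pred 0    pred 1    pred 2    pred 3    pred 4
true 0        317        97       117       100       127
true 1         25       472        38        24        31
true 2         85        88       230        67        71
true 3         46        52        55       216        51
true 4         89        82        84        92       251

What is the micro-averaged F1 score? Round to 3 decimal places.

Micro-averaging pools counts across classes: ΣTP=1486, ΣFP=1421, ΣFN=1421.
Micro-F1 score = 2·TP/(2·TP+FP+FN) on pooled counts = 0.511 (equals overall accuracy in single-label multiclass).

0.511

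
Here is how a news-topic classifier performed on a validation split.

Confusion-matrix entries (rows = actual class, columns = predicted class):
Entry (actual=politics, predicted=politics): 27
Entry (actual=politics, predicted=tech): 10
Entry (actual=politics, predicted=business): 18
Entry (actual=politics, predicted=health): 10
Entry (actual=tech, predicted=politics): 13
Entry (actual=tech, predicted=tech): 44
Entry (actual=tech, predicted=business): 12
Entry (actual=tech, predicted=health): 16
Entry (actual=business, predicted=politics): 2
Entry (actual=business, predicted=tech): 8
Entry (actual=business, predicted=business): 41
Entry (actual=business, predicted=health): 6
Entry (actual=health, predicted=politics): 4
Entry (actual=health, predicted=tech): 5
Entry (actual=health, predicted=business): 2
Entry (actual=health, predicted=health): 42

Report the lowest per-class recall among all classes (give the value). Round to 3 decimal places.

0.415

Per-class recall (TP/(TP+FN)):
  politics: TP=27, FN=10+18+10=38 → 27/65 = 0.4154
  tech: TP=44, FN=13+12+16=41 → 44/85 = 0.5176
  business: TP=41, FN=2+8+6=16 → 41/57 = 0.7193
  health: TP=42, FN=4+5+2=11 → 42/53 = 0.7925
Lowest is class 'politics' with recall = 0.415.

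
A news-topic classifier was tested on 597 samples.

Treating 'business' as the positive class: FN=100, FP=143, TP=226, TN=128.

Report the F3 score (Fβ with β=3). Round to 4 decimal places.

0.6842

Fβ = (1+β²)·TP / ((1+β²)·TP + β²·FN + FP), with β²=9
= 10·226 / (10·226 + 9·100 + 143) = 0.6842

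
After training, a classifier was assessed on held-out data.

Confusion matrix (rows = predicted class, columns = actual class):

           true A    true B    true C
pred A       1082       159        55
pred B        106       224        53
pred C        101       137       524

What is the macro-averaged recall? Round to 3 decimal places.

Per-class recall (TP/(TP+FN)):
  A: TP=1082, FN=106+101=207 → 1082/1289 = 0.8394
  B: TP=224, FN=159+137=296 → 224/520 = 0.4308
  C: TP=524, FN=55+53=108 → 524/632 = 0.8291
Macro-recall = mean = (0.8394 + 0.4308 + 0.8291) / 3 = 0.700

0.700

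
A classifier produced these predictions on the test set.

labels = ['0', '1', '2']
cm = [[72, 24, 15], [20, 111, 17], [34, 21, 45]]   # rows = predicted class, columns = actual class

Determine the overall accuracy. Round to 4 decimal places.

Accuracy = trace / total = (72+111+45=228) / 359 = 228/359 = 0.6351

0.6351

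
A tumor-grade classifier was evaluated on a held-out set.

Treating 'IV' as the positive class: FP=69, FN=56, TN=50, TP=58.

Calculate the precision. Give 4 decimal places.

0.4567

Precision = TP/(TP+FP) = 58/(58+69) = 58/127 = 0.4567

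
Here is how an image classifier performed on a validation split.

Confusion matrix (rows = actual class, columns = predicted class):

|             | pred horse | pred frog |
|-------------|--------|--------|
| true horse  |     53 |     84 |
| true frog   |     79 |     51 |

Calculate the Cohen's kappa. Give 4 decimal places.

Observed agreement pₒ = trace/N = 104/267 = 0.38951
Expected agreement pₑ = Σ (rowᵢ·colᵢ)/N² = (137·132 + 130·135)/267² = 0.49985
κ = (pₒ − pₑ)/(1 − pₑ) = (0.38951 − 0.49985)/(1 − 0.49985) = -0.2206

-0.2206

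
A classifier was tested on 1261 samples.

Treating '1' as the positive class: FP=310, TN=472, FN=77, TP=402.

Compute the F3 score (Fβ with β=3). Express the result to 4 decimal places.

0.8003

Fβ = (1+β²)·TP / ((1+β²)·TP + β²·FN + FP), with β²=9
= 10·402 / (10·402 + 9·77 + 310) = 0.8003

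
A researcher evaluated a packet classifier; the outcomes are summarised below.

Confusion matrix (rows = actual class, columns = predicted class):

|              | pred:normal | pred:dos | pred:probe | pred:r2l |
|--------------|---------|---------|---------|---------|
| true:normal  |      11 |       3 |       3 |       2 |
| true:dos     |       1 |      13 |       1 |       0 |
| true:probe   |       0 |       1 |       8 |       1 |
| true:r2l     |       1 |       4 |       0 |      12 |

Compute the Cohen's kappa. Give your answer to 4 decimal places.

0.6275

Observed agreement pₒ = trace/N = 44/61 = 0.72131
Expected agreement pₑ = Σ (rowᵢ·colᵢ)/N² = (19·13 + 15·21 + 10·12 + 17·15)/61² = 0.25181
κ = (pₒ − pₑ)/(1 − pₑ) = (0.72131 − 0.25181)/(1 − 0.25181) = 0.6275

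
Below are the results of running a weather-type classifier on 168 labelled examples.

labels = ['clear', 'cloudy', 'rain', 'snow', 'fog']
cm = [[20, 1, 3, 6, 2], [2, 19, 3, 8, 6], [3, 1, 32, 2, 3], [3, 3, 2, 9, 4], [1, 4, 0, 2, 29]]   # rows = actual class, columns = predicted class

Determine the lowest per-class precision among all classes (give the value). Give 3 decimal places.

Per-class precision (TP/(TP+FP)):
  clear: TP=20, FP=2+3+3+1=9 → 20/29 = 0.6897
  cloudy: TP=19, FP=1+1+3+4=9 → 19/28 = 0.6786
  rain: TP=32, FP=3+3+2+0=8 → 32/40 = 0.8000
  snow: TP=9, FP=6+8+2+2=18 → 9/27 = 0.3333
  fog: TP=29, FP=2+6+3+4=15 → 29/44 = 0.6591
Lowest is class 'snow' with precision = 0.333.

0.333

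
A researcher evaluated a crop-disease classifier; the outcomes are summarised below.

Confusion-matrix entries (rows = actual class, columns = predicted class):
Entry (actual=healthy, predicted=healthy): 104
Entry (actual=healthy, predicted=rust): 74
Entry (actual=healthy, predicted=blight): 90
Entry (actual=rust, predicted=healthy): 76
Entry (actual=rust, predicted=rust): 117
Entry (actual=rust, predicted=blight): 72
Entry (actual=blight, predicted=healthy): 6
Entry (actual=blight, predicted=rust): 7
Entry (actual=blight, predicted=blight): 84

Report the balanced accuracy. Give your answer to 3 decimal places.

Balanced accuracy = mean of per-class recall.
  healthy: recall = 104/268 = 0.3881
  rust: recall = 117/265 = 0.4415
  blight: recall = 84/97 = 0.8660
Mean = (0.3881 + 0.4415 + 0.8660) / 3 = 0.565

0.565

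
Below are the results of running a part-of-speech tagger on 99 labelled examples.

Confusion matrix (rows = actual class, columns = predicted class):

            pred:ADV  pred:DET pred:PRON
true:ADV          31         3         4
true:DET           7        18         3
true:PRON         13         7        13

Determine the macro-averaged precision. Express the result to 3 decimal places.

0.634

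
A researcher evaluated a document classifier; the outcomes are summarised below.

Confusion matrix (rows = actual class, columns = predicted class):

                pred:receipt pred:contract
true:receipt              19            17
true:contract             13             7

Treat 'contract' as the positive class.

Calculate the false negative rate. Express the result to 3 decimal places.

0.650

FNR = FN/(FN+TP) = 13/(13+7) = 0.650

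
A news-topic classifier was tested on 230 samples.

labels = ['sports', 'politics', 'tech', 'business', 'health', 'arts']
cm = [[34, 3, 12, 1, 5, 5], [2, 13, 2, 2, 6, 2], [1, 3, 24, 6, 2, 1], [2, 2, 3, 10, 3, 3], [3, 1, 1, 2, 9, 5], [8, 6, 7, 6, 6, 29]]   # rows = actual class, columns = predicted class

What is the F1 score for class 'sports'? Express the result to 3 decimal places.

0.618

Treat 'sports' as positive and all other classes as negative.
F1 score = 2·TP/(2·TP+FP+FN).
sports: TP=34, FP=2+1+2+3+8=16, FN=3+12+1+5+5=26 → 68/110 = 0.6182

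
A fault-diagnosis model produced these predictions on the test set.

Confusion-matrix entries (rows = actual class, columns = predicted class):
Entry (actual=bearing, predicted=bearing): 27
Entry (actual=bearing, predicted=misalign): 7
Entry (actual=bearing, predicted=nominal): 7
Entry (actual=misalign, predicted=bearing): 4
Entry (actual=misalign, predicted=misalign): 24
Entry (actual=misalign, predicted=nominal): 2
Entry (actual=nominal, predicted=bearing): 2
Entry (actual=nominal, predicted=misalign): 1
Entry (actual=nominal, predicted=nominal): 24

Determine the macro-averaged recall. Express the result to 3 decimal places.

Per-class recall (TP/(TP+FN)):
  bearing: TP=27, FN=7+7=14 → 27/41 = 0.6585
  misalign: TP=24, FN=4+2=6 → 24/30 = 0.8000
  nominal: TP=24, FN=2+1=3 → 24/27 = 0.8889
Macro-recall = mean = (0.6585 + 0.8000 + 0.8889) / 3 = 0.782

0.782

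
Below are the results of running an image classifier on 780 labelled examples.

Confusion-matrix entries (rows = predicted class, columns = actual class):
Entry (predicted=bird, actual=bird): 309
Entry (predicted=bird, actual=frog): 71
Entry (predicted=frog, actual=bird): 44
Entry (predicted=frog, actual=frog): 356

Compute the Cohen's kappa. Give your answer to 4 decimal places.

Observed agreement pₒ = trace/N = 665/780 = 0.85256
Expected agreement pₑ = Σ (rowᵢ·colᵢ)/N² = (353·380 + 427·400)/780² = 0.50122
κ = (pₒ − pₑ)/(1 − pₑ) = (0.85256 − 0.50122)/(1 − 0.50122) = 0.7044

0.7044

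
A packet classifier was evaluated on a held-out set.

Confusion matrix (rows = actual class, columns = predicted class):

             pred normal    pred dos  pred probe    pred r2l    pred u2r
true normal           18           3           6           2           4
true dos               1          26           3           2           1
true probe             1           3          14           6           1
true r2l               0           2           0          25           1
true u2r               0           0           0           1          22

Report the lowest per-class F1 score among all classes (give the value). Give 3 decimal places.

0.583

Per-class F1 score (2·TP/(2·TP+FP+FN)):
  normal: TP=18, FP=1+1+0+0=2, FN=3+6+2+4=15 → 36/53 = 0.6792
  dos: TP=26, FP=3+3+2+0=8, FN=1+3+2+1=7 → 52/67 = 0.7761
  probe: TP=14, FP=6+3+0+0=9, FN=1+3+6+1=11 → 28/48 = 0.5833
  r2l: TP=25, FP=2+2+6+1=11, FN=0+2+0+1=3 → 50/64 = 0.7813
  u2r: TP=22, FP=4+1+1+1=7, FN=0+0+0+1=1 → 44/52 = 0.8462
Lowest is class 'probe' with F1 score = 0.583.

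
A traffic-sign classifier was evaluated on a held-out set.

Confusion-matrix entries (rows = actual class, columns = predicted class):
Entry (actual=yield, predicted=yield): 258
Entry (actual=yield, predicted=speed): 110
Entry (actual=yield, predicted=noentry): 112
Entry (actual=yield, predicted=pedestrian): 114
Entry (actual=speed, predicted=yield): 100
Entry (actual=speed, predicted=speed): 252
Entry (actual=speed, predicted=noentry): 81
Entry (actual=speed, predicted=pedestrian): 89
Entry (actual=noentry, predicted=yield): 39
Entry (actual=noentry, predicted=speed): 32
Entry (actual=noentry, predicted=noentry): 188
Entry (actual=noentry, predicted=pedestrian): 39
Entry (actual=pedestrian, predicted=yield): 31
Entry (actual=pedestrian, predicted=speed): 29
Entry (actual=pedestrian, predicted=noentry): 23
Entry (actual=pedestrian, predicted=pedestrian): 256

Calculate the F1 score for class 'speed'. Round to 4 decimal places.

0.5333

Treat 'speed' as positive and all other classes as negative.
F1 score = 2·TP/(2·TP+FP+FN).
speed: TP=252, FP=110+32+29=171, FN=100+81+89=270 → 504/945 = 0.53333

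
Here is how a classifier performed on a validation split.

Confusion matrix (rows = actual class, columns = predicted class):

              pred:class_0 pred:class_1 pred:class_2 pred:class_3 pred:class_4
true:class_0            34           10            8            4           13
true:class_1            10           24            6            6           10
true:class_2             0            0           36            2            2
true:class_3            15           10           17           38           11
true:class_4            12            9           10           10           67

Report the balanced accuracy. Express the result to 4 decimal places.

0.5719

Balanced accuracy = mean of per-class recall.
  class_0: recall = 34/69 = 0.49275
  class_1: recall = 24/56 = 0.42857
  class_2: recall = 36/40 = 0.90000
  class_3: recall = 38/91 = 0.41758
  class_4: recall = 67/108 = 0.62037
Mean = (0.49275 + 0.42857 + 0.90000 + 0.41758 + 0.62037) / 5 = 0.5719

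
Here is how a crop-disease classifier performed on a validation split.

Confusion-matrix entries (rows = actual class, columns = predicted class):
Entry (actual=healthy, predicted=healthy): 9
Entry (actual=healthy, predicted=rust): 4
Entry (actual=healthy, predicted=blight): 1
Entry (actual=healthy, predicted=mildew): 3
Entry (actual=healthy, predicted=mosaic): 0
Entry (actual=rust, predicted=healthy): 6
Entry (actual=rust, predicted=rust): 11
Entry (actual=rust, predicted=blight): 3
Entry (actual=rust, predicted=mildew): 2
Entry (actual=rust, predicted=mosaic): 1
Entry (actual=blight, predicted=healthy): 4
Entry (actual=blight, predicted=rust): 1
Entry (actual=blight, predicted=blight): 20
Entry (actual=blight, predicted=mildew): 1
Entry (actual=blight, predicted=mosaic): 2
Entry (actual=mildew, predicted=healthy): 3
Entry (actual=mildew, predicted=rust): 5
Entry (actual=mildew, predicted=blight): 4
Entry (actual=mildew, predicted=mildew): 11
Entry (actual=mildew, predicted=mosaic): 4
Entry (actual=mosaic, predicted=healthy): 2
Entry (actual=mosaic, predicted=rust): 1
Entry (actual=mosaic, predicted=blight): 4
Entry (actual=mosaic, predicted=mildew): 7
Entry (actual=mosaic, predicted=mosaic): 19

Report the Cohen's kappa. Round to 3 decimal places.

Observed agreement pₒ = trace/N = 70/128 = 0.5469
Expected agreement pₑ = Σ (rowᵢ·colᵢ)/N² = (17·24 + 23·22 + 28·32 + 27·24 + 33·26)/128² = 0.2024
κ = (pₒ − pₑ)/(1 − pₑ) = (0.5469 − 0.2024)/(1 − 0.2024) = 0.432

0.432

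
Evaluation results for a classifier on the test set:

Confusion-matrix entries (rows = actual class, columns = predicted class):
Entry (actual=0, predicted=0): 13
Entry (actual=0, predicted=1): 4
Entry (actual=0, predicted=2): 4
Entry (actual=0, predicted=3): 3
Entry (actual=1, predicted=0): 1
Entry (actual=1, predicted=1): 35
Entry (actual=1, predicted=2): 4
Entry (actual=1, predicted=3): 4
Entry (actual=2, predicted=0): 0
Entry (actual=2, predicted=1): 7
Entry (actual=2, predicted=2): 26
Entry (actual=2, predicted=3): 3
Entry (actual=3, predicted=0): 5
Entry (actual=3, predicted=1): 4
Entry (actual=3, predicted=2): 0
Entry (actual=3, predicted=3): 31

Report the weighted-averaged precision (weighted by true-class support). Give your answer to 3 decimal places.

0.729

Per-class precision (TP/(TP+FP)):
  0: TP=13, FP=1+0+5=6 → 13/19 = 0.6842
  1: TP=35, FP=4+7+4=15 → 35/50 = 0.7000
  2: TP=26, FP=4+4+0=8 → 26/34 = 0.7647
  3: TP=31, FP=3+4+3=10 → 31/41 = 0.7561
Weighted-precision = Σ (supportᵢ/N)·precisionᵢ with N=144: (24/144)·0.6842 + (44/144)·0.7000 + (36/144)·0.7647 + (40/144)·0.7561 = 0.729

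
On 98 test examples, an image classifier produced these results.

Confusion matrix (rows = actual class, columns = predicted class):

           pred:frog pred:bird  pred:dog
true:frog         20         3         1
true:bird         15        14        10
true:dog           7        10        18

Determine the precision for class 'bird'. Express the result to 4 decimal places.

0.5185

Take TP from the diagonal, FP from the rest of the 'bird' prediction marginal, FN from the rest of the 'bird' actual marginal.
precision = TP/(TP+FP).
bird: TP=14, FP=3+10=13 → 14/27 = 0.51852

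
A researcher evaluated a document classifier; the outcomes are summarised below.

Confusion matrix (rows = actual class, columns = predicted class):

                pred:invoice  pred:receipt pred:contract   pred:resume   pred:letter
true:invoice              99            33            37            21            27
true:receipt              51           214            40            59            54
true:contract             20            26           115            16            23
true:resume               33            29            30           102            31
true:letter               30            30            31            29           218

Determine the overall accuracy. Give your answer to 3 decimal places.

Accuracy = trace / total = (99+214+115+102+218=748) / 1398 = 748/1398 = 0.535

0.535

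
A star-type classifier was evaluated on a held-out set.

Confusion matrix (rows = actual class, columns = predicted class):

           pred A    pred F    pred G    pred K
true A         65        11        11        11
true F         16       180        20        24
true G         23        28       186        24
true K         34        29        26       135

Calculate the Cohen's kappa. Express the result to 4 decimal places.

0.5748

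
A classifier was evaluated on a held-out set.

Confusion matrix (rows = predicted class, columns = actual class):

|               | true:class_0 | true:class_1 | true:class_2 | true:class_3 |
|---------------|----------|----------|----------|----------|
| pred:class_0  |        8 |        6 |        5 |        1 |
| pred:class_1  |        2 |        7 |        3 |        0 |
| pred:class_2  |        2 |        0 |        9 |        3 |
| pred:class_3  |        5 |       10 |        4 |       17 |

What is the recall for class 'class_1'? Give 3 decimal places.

0.304

recall = TP/(TP+FN).
class_1: TP=7, FN=6+0+10=16 → 7/23 = 0.3043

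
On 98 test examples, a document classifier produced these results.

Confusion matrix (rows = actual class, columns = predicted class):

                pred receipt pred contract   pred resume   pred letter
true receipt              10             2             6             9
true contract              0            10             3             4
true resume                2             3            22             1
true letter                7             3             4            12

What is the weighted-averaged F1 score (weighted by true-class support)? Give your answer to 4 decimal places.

0.5409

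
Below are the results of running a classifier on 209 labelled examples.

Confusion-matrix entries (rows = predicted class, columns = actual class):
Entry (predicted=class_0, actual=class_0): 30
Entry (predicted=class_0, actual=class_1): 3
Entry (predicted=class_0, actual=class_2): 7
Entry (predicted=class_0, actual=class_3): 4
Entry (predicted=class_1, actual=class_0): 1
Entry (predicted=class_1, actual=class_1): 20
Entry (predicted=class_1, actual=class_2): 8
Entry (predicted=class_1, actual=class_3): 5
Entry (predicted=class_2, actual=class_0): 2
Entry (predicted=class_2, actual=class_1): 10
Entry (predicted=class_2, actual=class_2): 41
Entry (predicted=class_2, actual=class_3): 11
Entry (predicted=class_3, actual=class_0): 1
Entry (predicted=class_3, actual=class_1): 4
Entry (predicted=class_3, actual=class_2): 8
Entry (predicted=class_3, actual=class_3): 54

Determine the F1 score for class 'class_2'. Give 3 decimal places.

0.641

One-vs-rest for 'class_2': TP = diagonal; FP = other classes predicted 'class_2'; FN = 'class_2' predicted as other.
F1 score = 2·TP/(2·TP+FP+FN).
class_2: TP=41, FP=2+10+11=23, FN=7+8+8=23 → 82/128 = 0.6406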